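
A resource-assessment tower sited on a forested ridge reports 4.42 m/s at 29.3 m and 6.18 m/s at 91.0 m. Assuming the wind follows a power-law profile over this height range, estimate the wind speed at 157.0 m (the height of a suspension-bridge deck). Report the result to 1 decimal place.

7.3 m/s

First find α: α = ln(V₂/V₁)/ln(z₂/z₁) = ln(6.18/4.42)/ln(91.0/29.3) = 0.33518/1.13327 = 0.2958
Extrapolate from 91.0 m to 157.0 m: V₃ = 6.18 × (157.0/91.0)^0.2958 = 6.18 × 1.1750 = 7.2618 m/s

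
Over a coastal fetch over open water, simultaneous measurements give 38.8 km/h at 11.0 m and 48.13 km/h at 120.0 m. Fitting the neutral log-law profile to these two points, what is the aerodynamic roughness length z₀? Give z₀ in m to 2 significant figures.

Log law: V(z) ∝ ln(z/z₀). With r = V₁/V₂ = 38.8/48.13 = 0.80615,
r · ln(z₂/z₀) = ln(z₁/z₀) ⇒ ln z₀ = (ln z₁ − r·ln z₂)/(1 − r)
ln z₀ = (2.39790 − 0.80615×4.78749) / 0.19385 = -7.5395
z₀ = exp(-7.5395) = 0.0005316 m

z₀ ≈ 0.00053 m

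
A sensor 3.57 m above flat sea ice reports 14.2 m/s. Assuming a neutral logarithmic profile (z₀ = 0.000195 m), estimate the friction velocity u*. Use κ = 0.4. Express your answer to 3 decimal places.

u* ≈ 0.579 m/s

Log law: V(z) = (u*/κ) · ln(z/z₀) ⇒ u* = κ · V / ln(z/z₀)
u* = 0.4 × 14.2 / ln(3.57/0.000195) = 0.4 × 14.2 / 9.8151
   = 5.6800 / 9.8151 = 0.5787 m/s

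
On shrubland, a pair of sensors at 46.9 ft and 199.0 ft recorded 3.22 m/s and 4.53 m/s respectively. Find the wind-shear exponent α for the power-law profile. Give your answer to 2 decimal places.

α ≈ 0.24

Power law: V₂/V₁ = (z₂/z₁)^α ⇒ α = ln(V₂/V₁) / ln(z₂/z₁)
α = ln(4.53/3.22) / ln(199.0/46.9) = ln(1.4068) / ln(4.2431)
  = 0.34134 / 1.44529 = 0.23617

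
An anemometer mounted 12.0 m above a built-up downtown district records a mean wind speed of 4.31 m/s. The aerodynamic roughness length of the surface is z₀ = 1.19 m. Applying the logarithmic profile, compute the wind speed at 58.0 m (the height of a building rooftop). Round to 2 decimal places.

Log law: V(z) ∝ ln(z/z₀), so V₂/V₁ = ln(z₂/z₀) / ln(z₁/z₀).
ln(58.0/1.19) = 3.8865, ln(12.0/1.19) = 2.3110
V₂ = 4.31 × 3.8865/2.3110 = 4.31 × 1.6818 = 7.2484 m/s

7.25 m/s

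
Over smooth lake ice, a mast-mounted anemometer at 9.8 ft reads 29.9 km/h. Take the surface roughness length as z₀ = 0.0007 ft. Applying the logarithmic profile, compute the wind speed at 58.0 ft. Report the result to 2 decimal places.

Log law: V(z) ∝ ln(z/z₀), so V₂/V₁ = ln(z₂/z₀) / ln(z₁/z₀).
ln(58.0/0.0007) = 11.3249, ln(9.8/0.0007) = 9.5468
V₂ = 29.9 × 11.3249/9.5468 = 29.9 × 1.1862 = 35.4688 km/h

35.47 km/h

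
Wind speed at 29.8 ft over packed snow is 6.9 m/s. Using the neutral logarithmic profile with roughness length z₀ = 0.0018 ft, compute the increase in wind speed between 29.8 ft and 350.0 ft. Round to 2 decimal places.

Log law: V₂ = V₁ · ln(z₂/z₀)/ln(z₁/z₀) = 6.9 × 12.1779/9.7145 = 8.6497 m/s
ΔV = 8.6497 − 6.9 = 1.7497 m/s

1.75 m/s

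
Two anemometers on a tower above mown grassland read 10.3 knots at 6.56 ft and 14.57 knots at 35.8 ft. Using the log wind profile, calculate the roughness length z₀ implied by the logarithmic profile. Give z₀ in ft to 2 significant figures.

Log law: V(z) ∝ ln(z/z₀). With r = V₁/V₂ = 10.3/14.57 = 0.70693,
r · ln(z₂/z₀) = ln(z₁/z₀) ⇒ ln z₀ = (ln z₁ − r·ln z₂)/(1 − r)
ln z₀ = (1.88099 − 0.70693×3.57795) / 0.29307 = -2.2124
z₀ = exp(-2.2124) = 0.1094 ft

z₀ ≈ 0.11 ft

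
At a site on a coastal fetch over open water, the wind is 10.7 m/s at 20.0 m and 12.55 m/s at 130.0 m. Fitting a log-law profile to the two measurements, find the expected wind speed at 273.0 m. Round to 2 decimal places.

Log law: V ∝ ln(z/z₀). From the pair, with r = V₁/V₂ = 0.85259,
ln z₀ = (ln z₁ − r·ln z₂)/(1 − r) = (2.9957 − 0.85259×4.8675)/0.14741 = -7.8304 → z₀ = 0.0003975 m
V₃ = V₁ · ln(z₃/z₀)/ln(z₁/z₀) = 10.7 × 13.4398/10.8261 = 13.2833 m/s

13.28 m/s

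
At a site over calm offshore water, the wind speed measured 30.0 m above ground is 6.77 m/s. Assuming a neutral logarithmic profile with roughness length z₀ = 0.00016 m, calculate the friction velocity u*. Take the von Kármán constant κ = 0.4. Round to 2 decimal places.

u* ≈ 0.22 m/s

Log law: V(z) = (u*/κ) · ln(z/z₀) ⇒ u* = κ · V / ln(z/z₀)
u* = 0.4 × 6.77 / ln(30.0/0.00016) = 0.4 × 6.77 / 12.1415
   = 2.7080 / 12.1415 = 0.2230 m/s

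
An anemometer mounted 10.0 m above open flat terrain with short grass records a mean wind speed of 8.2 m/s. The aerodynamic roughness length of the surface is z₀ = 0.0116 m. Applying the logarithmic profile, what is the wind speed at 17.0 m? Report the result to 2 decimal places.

Log law: V(z) ∝ ln(z/z₀), so V₂/V₁ = ln(z₂/z₀) / ln(z₁/z₀).
ln(17.0/0.0116) = 7.2900, ln(10.0/0.0116) = 6.7593
V₂ = 8.2 × 7.2900/6.7593 = 8.2 × 1.0785 = 8.8437 m/s

8.84 m/s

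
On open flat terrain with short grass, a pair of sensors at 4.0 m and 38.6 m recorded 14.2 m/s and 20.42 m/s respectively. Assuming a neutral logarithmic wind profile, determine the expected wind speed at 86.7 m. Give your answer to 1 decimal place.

22.6 m/s

Log law: V ∝ ln(z/z₀). From the pair, with r = V₁/V₂ = 0.69540,
ln z₀ = (ln z₁ − r·ln z₂)/(1 − r) = (1.3863 − 0.69540×3.6533)/0.30460 = -3.7891 → z₀ = 0.02262 m
V₃ = V₁ · ln(z₃/z₀)/ln(z₁/z₀) = 14.2 × 8.2515/5.1754 = 22.6403 m/s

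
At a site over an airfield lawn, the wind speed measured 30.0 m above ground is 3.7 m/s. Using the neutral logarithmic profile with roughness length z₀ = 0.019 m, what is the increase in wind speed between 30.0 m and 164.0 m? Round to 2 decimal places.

0.85 m/s

Log law: V₂ = V₁ · ln(z₂/z₀)/ln(z₁/z₀) = 3.7 × 9.0632/7.3645 = 4.5534 m/s
ΔV = 4.5534 − 3.7 = 0.8534 m/s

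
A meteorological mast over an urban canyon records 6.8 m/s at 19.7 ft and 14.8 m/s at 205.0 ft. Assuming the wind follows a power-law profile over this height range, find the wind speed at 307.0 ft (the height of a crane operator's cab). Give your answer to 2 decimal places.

First find α: α = ln(V₂/V₁)/ln(z₂/z₁) = ln(14.8/6.8)/ln(205.0/19.7) = 0.77770/2.34239 = 0.3320
Extrapolate from 205.0 ft to 307.0 ft: V₃ = 14.8 × (307.0/205.0)^0.3320 = 14.8 × 1.1435 = 16.9236 m/s

16.92 m/s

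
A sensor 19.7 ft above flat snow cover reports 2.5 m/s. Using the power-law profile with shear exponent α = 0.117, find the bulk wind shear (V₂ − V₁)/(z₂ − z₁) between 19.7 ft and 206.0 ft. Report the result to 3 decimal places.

Power law: V₂ = V₁ · (z₂/z₁)^α = 2.5 × (10.4569)^0.117 = 3.2901 m/s
ΔV/Δz = (3.2901 − 2.5)/(206.0 − 19.7) = 0.7901/186.3000 = 0.00424 m/s/ft

0.004 m/s/ft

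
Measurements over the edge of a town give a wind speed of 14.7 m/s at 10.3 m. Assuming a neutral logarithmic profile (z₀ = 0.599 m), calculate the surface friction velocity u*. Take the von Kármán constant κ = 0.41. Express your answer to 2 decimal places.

u* ≈ 2.12 m/s

Log law: V(z) = (u*/κ) · ln(z/z₀) ⇒ u* = κ · V / ln(z/z₀)
u* = 0.41 × 14.7 / ln(10.3/0.599) = 0.41 × 14.7 / 2.8446
   = 6.0270 / 2.8446 = 2.1187 m/s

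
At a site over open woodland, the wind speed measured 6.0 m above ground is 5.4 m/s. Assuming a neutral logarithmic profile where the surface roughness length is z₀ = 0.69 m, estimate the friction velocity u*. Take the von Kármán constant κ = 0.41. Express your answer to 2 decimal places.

u* ≈ 1.02 m/s

Log law: V(z) = (u*/κ) · ln(z/z₀) ⇒ u* = κ · V / ln(z/z₀)
u* = 0.41 × 5.4 / ln(6.0/0.69) = 0.41 × 5.4 / 2.1628
   = 2.2140 / 2.1628 = 1.0237 m/s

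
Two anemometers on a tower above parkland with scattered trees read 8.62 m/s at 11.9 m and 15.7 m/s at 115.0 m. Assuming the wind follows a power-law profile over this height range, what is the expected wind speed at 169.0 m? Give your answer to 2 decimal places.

17.38 m/s

First find α: α = ln(V₂/V₁)/ln(z₂/z₁) = ln(15.7/8.62)/ln(115.0/11.9) = 0.59958/2.26839 = 0.2643
Extrapolate from 115.0 m to 169.0 m: V₃ = 15.7 × (169.0/115.0)^0.2643 = 15.7 × 1.1071 = 17.3816 m/s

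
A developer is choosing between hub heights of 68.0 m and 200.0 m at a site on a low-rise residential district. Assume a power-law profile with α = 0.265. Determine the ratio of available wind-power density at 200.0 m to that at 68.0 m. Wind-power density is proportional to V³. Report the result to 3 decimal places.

Speed ratio: V_B/V_A = (z_B/z_A)^α = (200.0/68.0)^0.265 = (2.9412)^0.265 = 1.33094
Power-density ratio: P_B/P_A = (V_B/V_A)³ = (1.33094)³ = 2.35762

2.358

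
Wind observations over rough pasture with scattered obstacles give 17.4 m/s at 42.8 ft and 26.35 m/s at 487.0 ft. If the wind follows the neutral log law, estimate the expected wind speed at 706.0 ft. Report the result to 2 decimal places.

Log law: V ∝ ln(z/z₀). From the pair, with r = V₁/V₂ = 0.66034,
ln z₀ = (ln z₁ − r·ln z₂)/(1 − r) = (3.7565 − 0.66034×6.1883)/0.33966 = -0.9711 → z₀ = 0.3787 ft
V₃ = V₁ · ln(z₃/z₀)/ln(z₁/z₀) = 17.4 × 7.5307/4.7276 = 27.7168 m/s

27.72 m/s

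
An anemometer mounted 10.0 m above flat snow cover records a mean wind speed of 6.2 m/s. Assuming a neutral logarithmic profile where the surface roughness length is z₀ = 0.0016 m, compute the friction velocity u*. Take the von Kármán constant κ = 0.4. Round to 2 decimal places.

u* ≈ 0.28 m/s

Log law: V(z) = (u*/κ) · ln(z/z₀) ⇒ u* = κ · V / ln(z/z₀)
u* = 0.4 × 6.2 / ln(10.0/0.0016) = 0.4 × 6.2 / 8.7403
   = 2.4800 / 8.7403 = 0.2837 m/s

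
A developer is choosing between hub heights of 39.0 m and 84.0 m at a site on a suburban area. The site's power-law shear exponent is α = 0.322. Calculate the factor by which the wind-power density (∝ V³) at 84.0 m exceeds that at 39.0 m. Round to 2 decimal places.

2.10

Speed ratio: V_B/V_A = (z_B/z_A)^α = (84.0/39.0)^0.322 = (2.1538)^0.322 = 1.28025
Power-density ratio: P_B/P_A = (V_B/V_A)³ = (1.28025)³ = 2.09839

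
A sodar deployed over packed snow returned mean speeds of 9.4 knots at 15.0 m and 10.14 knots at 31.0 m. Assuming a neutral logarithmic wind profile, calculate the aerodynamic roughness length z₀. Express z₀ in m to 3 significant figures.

Log law: V(z) ∝ ln(z/z₀). With r = V₁/V₂ = 9.4/10.14 = 0.92702,
r · ln(z₂/z₀) = ln(z₁/z₀) ⇒ ln z₀ = (ln z₁ − r·ln z₂)/(1 − r)
ln z₀ = (2.70805 − 0.92702×3.43399) / 0.07298 = -6.5133
z₀ = exp(-6.5133) = 0.001484 m

z₀ ≈ 0.00148 m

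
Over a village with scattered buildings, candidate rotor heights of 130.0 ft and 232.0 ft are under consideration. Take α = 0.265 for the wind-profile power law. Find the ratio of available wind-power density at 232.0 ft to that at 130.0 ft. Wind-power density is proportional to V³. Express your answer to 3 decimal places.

1.585

Speed ratio: V_B/V_A = (z_B/z_A)^α = (232.0/130.0)^0.265 = (1.7846)^0.265 = 1.16589
Power-density ratio: P_B/P_A = (V_B/V_A)³ = (1.16589)³ = 1.58481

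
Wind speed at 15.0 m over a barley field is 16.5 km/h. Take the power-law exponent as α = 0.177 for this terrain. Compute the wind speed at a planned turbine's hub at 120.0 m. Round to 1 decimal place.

Power-law profile: V₂ = V₁ · (z₂/z₁)^α
V₂ = 16.5 × (120.0/15.0)^0.177 = 16.5 × (8.0000)^0.177
    = 16.5 × 1.4449 = 23.8414 km/h

23.8 km/h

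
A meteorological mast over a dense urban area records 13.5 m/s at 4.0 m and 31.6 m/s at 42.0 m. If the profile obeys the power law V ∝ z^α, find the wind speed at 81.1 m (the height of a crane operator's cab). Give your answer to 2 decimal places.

40.09 m/s

First find α: α = ln(V₂/V₁)/ln(z₂/z₁) = ln(31.6/13.5)/ln(42.0/4.0) = 0.85047/2.35138 = 0.3617
Extrapolate from 42.0 m to 81.1 m: V₃ = 31.6 × (81.1/42.0)^0.3617 = 31.6 × 1.2687 = 40.0911 m/s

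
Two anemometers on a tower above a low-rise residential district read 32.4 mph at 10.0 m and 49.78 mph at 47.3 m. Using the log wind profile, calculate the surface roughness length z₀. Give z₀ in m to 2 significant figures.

Log law: V(z) ∝ ln(z/z₀). With r = V₁/V₂ = 32.4/49.78 = 0.65086,
r · ln(z₂/z₀) = ln(z₁/z₀) ⇒ ln z₀ = (ln z₁ − r·ln z₂)/(1 − r)
ln z₀ = (2.30259 − 0.65086×3.85651) / 0.34914 = -0.5943
z₀ = exp(-0.5943) = 0.5520 m

z₀ ≈ 0.55 m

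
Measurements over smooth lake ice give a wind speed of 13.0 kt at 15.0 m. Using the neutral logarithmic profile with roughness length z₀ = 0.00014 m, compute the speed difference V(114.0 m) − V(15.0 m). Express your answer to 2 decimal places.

2.28 kt

Log law: V₂ = V₁ · ln(z₂/z₀)/ln(z₁/z₀) = 13.0 × 13.6101/11.5819 = 15.2765 kt
ΔV = 15.2765 − 13.0 = 2.2765 kt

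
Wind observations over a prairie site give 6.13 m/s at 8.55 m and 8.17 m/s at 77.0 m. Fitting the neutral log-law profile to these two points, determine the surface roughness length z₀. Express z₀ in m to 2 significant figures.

Log law: V(z) ∝ ln(z/z₀). With r = V₁/V₂ = 6.13/8.17 = 0.75031,
r · ln(z₂/z₀) = ln(z₁/z₀) ⇒ ln z₀ = (ln z₁ − r·ln z₂)/(1 − r)
ln z₀ = (2.14593 − 0.75031×4.34381) / 0.24969 = -4.4585
z₀ = exp(-4.4585) = 0.01158 m

z₀ ≈ 0.012 m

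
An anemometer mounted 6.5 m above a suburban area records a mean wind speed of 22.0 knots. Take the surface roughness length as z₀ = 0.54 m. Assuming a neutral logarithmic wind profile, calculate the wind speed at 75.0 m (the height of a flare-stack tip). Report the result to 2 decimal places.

Log law: V(z) ∝ ln(z/z₀), so V₂/V₁ = ln(z₂/z₀) / ln(z₁/z₀).
ln(75.0/0.54) = 4.9337, ln(6.5/0.54) = 2.4880
V₂ = 22.0 × 4.9337/2.4880 = 22.0 × 1.9830 = 43.6259 knots

43.63 knots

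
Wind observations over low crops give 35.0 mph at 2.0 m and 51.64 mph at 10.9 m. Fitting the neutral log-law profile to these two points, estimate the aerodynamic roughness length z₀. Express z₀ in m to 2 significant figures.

z₀ ≈ 0.057 m

Log law: V(z) ∝ ln(z/z₀). With r = V₁/V₂ = 35.0/51.64 = 0.67777,
r · ln(z₂/z₀) = ln(z₁/z₀) ⇒ ln z₀ = (ln z₁ − r·ln z₂)/(1 − r)
ln z₀ = (0.69315 − 0.67777×2.38876) / 0.32223 = -2.8734
z₀ = exp(-2.8734) = 0.05651 m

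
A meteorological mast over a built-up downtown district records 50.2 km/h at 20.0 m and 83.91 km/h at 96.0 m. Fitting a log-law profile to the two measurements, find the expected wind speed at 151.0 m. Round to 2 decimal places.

Log law: V ∝ ln(z/z₀). From the pair, with r = V₁/V₂ = 0.59826,
ln z₀ = (ln z₁ − r·ln z₂)/(1 − r) = (2.9957 − 0.59826×4.5643)/0.40174 = 0.6598 → z₀ = 1.934 m
V₃ = V₁ · ln(z₃/z₀)/ln(z₁/z₀) = 50.2 × 4.3575/2.3359 = 93.6436 km/h

93.64 km/h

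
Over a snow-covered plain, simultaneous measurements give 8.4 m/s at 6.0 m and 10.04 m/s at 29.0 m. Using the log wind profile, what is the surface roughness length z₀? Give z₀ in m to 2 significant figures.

z₀ ≈ 0.0019 m

Log law: V(z) ∝ ln(z/z₀). With r = V₁/V₂ = 8.4/10.04 = 0.83665,
r · ln(z₂/z₀) = ln(z₁/z₀) ⇒ ln z₀ = (ln z₁ − r·ln z₂)/(1 − r)
ln z₀ = (1.79176 − 0.83665×3.36730) / 0.16335 = -6.2781
z₀ = exp(-6.2781) = 0.001877 m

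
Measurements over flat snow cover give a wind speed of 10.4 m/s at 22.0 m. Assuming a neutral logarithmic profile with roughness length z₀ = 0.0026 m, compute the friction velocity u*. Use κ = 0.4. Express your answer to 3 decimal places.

u* ≈ 0.460 m/s

Log law: V(z) = (u*/κ) · ln(z/z₀) ⇒ u* = κ · V / ln(z/z₀)
u* = 0.4 × 10.4 / ln(22.0/0.0026) = 0.4 × 10.4 / 9.0433
   = 4.1600 / 9.0433 = 0.4600 m/s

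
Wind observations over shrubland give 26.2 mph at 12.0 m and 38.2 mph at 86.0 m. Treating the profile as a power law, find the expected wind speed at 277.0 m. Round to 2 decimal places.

47.79 mph

First find α: α = ln(V₂/V₁)/ln(z₂/z₁) = ln(38.2/26.2)/ln(86.0/12.0) = 0.37708/1.96944 = 0.1915
Extrapolate from 86.0 m to 277.0 m: V₃ = 38.2 × (277.0/86.0)^0.1915 = 38.2 × 1.2510 = 47.7885 mph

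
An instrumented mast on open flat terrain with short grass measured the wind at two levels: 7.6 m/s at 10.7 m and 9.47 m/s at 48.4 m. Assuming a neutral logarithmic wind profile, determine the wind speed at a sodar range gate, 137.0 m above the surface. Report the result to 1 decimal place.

10.8 m/s

Log law: V ∝ ln(z/z₀). From the pair, with r = V₁/V₂ = 0.80253,
ln z₀ = (ln z₁ − r·ln z₂)/(1 − r) = (2.3702 − 0.80253×3.8795)/0.19747 = -3.7636 → z₀ = 0.02320 m
V₃ = V₁ · ln(z₃/z₀)/ln(z₁/z₀) = 7.6 × 8.6836/6.1339 = 10.7592 m/s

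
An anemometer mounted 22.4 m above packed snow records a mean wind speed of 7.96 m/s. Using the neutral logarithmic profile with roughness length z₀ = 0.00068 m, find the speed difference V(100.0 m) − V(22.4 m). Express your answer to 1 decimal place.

1.1 m/s

Log law: V₂ = V₁ · ln(z₂/z₀)/ln(z₁/z₀) = 7.96 × 11.8986/10.4025 = 9.1048 m/s
ΔV = 9.1048 − 7.96 = 1.1448 m/s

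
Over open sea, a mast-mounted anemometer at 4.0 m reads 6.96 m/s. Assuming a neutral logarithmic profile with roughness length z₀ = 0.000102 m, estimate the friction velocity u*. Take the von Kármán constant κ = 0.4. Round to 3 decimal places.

Log law: V(z) = (u*/κ) · ln(z/z₀) ⇒ u* = κ · V / ln(z/z₀)
u* = 0.4 × 6.96 / ln(4.0/0.000102) = 0.4 × 6.96 / 10.5768
   = 2.7840 / 10.5768 = 0.2632 m/s

u* ≈ 0.263 m/s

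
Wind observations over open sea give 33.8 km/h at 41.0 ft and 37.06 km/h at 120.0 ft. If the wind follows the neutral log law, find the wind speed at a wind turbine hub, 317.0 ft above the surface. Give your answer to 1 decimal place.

Log law: V ∝ ln(z/z₀). From the pair, with r = V₁/V₂ = 0.91203,
ln z₀ = (ln z₁ − r·ln z₂)/(1 − r) = (3.7136 − 0.91203×4.7875)/0.08797 = -7.4209 → z₀ = 0.0005986 ft
V₃ = V₁ · ln(z₃/z₀)/ln(z₁/z₀) = 33.8 × 13.1798/11.1345 = 40.0088 km/h

40.0 km/h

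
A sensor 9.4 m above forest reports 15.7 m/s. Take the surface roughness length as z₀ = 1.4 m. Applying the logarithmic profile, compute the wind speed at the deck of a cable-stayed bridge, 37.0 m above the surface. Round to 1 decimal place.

Log law: V(z) ∝ ln(z/z₀), so V₂/V₁ = ln(z₂/z₀) / ln(z₁/z₀).
ln(37.0/1.4) = 3.2744, ln(9.4/1.4) = 1.9042
V₂ = 15.7 × 3.2744/1.9042 = 15.7 × 1.7196 = 26.9971 m/s

27.0 m/s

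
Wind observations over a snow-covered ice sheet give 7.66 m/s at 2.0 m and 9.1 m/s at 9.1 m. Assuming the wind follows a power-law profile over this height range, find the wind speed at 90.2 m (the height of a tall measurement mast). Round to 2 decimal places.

First find α: α = ln(V₂/V₁)/ln(z₂/z₁) = ln(9.1/7.66)/ln(9.1/2.0) = 0.17226/1.51513 = 0.1137
Extrapolate from 9.1 m to 90.2 m: V₃ = 9.1 × (90.2/9.1)^0.1137 = 9.1 × 1.2980 = 11.8114 m/s

11.81 m/s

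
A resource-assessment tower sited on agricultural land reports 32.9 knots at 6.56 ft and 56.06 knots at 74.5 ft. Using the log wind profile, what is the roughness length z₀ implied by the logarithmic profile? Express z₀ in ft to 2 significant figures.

z₀ ≈ 0.21 ft

Log law: V(z) ∝ ln(z/z₀). With r = V₁/V₂ = 32.9/56.06 = 0.58687,
r · ln(z₂/z₀) = ln(z₁/z₀) ⇒ ln z₀ = (ln z₁ − r·ln z₂)/(1 − r)
ln z₀ = (1.88099 − 0.58687×4.31080) / 0.41313 = -1.5707
z₀ = exp(-1.5707) = 0.2079 ft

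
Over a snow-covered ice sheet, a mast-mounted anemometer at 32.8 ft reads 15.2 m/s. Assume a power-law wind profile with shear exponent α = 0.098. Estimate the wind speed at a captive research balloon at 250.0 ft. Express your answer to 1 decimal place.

18.5 m/s

Power-law profile: V₂ = V₁ · (z₂/z₁)^α
V₂ = 15.2 × (250.0/32.8)^0.098 = 15.2 × (7.6220)^0.098
    = 15.2 × 1.2202 = 18.5475 m/s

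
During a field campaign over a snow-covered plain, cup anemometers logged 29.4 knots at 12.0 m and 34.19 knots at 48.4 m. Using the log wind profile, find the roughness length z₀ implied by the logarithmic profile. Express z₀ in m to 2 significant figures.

Log law: V(z) ∝ ln(z/z₀). With r = V₁/V₂ = 29.4/34.19 = 0.85990,
r · ln(z₂/z₀) = ln(z₁/z₀) ⇒ ln z₀ = (ln z₁ − r·ln z₂)/(1 − r)
ln z₀ = (2.48491 − 0.85990×3.87950) / 0.14010 = -6.0748
z₀ = exp(-6.0748) = 0.002300 m

z₀ ≈ 0.0023 m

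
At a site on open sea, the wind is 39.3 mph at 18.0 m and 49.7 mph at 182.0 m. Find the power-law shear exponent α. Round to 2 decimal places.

α ≈ 0.10

Power law: V₂/V₁ = (z₂/z₁)^α ⇒ α = ln(V₂/V₁) / ln(z₂/z₁)
α = ln(49.7/39.3) / ln(182.0/18.0) = ln(1.2646) / ln(10.1111)
  = 0.23478 / 2.31363 = 0.10148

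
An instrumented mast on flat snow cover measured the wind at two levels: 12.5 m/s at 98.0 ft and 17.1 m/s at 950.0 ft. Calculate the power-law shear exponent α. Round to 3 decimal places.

Power law: V₂/V₁ = (z₂/z₁)^α ⇒ α = ln(V₂/V₁) / ln(z₂/z₁)
α = ln(17.1/12.5) / ln(950.0/98.0) = ln(1.3680) / ln(9.6939)
  = 0.31335 / 2.27149 = 0.13795

α ≈ 0.138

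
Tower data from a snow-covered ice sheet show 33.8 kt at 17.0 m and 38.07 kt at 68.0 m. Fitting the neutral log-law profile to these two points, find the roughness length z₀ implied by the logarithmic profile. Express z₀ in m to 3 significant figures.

Log law: V(z) ∝ ln(z/z₀). With r = V₁/V₂ = 33.8/38.07 = 0.88784,
r · ln(z₂/z₀) = ln(z₁/z₀) ⇒ ln z₀ = (ln z₁ − r·ln z₂)/(1 − r)
ln z₀ = (2.83321 − 0.88784×4.21951) / 0.11216 = -8.1403
z₀ = exp(-8.1403) = 0.0002916 m

z₀ ≈ 0.000292 m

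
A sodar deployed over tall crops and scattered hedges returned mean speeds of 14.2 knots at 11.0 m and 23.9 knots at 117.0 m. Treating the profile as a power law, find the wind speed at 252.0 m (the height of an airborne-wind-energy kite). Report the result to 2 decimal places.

First find α: α = ln(V₂/V₁)/ln(z₂/z₁) = ln(23.9/14.2)/ln(117.0/11.0) = 0.52064/2.36428 = 0.2202
Extrapolate from 117.0 m to 252.0 m: V₃ = 23.9 × (252.0/117.0)^0.2202 = 23.9 × 1.1841 = 28.2992 knots

28.30 knots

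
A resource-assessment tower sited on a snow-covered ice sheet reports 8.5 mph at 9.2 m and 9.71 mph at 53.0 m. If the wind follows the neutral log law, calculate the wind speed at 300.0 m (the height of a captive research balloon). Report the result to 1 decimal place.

10.9 mph

Log law: V ∝ ln(z/z₀). From the pair, with r = V₁/V₂ = 0.87539,
ln z₀ = (ln z₁ − r·ln z₂)/(1 − r) = (2.2192 − 0.87539×3.9703)/0.12461 = -10.0818 → z₀ = 0.00004183 m
V₃ = V₁ · ln(z₃/z₀)/ln(z₁/z₀) = 8.5 × 15.7856/12.3010 = 10.9078 mph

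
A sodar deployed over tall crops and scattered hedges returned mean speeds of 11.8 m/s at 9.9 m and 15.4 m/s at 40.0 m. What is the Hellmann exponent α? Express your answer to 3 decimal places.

α ≈ 0.191

Power law: V₂/V₁ = (z₂/z₁)^α ⇒ α = ln(V₂/V₁) / ln(z₂/z₁)
α = ln(15.4/11.8) / ln(40.0/9.9) = ln(1.3051) / ln(4.0404)
  = 0.26627 / 1.39634 = 0.19069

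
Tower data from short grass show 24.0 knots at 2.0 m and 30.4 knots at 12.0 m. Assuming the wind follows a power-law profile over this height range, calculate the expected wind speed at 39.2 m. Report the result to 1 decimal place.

First find α: α = ln(V₂/V₁)/ln(z₂/z₁) = ln(30.4/24.0)/ln(12.0/2.0) = 0.23639/1.79176 = 0.1319
Extrapolate from 12.0 m to 39.2 m: V₃ = 30.4 × (39.2/12.0)^0.1319 = 30.4 × 1.1690 = 35.5386 knots

35.5 knots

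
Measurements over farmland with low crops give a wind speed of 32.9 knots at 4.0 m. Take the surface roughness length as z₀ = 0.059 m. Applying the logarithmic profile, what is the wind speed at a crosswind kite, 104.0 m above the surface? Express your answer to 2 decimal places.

Log law: V(z) ∝ ln(z/z₀), so V₂/V₁ = ln(z₂/z₀) / ln(z₁/z₀).
ln(104.0/0.059) = 7.4746, ln(4.0/0.059) = 4.2165
V₂ = 32.9 × 7.4746/4.2165 = 32.9 × 1.7727 = 58.3218 knots

58.32 knots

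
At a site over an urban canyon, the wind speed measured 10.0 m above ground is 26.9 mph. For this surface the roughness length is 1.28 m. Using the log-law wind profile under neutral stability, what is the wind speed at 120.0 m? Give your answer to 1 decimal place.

Log law: V(z) ∝ ln(z/z₀), so V₂/V₁ = ln(z₂/z₀) / ln(z₁/z₀).
ln(120.0/1.28) = 4.5406, ln(10.0/1.28) = 2.0557
V₂ = 26.9 × 4.5406/2.0557 = 26.9 × 2.2088 = 59.4160 mph

59.4 mph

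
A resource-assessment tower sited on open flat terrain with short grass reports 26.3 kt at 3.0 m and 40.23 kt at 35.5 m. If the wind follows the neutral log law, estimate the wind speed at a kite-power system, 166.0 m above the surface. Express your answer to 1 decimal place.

Log law: V ∝ ln(z/z₀). From the pair, with r = V₁/V₂ = 0.65374,
ln z₀ = (ln z₁ − r·ln z₂)/(1 − r) = (1.0986 − 0.65374×3.5695)/0.34626 = -3.5665 → z₀ = 0.02825 m
V₃ = V₁ · ln(z₃/z₀)/ln(z₁/z₀) = 26.3 × 8.6785/4.6651 = 48.9257 kt

48.9 kt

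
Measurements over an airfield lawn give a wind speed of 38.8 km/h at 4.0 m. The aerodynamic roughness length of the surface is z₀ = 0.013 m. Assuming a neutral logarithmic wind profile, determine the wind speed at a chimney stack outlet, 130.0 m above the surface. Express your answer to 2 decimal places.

62.38 km/h

Log law: V(z) ∝ ln(z/z₀), so V₂/V₁ = ln(z₂/z₀) / ln(z₁/z₀).
ln(130.0/0.013) = 9.2103, ln(4.0/0.013) = 5.7291
V₂ = 38.8 × 9.2103/5.7291 = 38.8 × 1.6076 = 62.3765 km/h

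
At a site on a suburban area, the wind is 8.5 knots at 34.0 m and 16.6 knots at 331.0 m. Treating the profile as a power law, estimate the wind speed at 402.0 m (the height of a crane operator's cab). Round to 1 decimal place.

17.6 knots

First find α: α = ln(V₂/V₁)/ln(z₂/z₁) = ln(16.6/8.5)/ln(331.0/34.0) = 0.66934/2.27576 = 0.2941
Extrapolate from 331.0 m to 402.0 m: V₃ = 16.6 × (402.0/331.0)^0.2941 = 16.6 × 1.0588 = 17.5764 knots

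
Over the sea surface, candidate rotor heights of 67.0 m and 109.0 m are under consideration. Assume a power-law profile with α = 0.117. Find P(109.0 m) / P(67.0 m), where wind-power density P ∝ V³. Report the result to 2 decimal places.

1.19

Speed ratio: V_B/V_A = (z_B/z_A)^α = (109.0/67.0)^0.117 = (1.6269)^0.117 = 1.05859
Power-density ratio: P_B/P_A = (V_B/V_A)³ = (1.05859)³ = 1.18627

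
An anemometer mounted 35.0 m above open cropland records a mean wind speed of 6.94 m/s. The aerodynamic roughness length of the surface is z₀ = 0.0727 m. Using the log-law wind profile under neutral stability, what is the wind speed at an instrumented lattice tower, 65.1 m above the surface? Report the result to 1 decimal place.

7.6 m/s

Log law: V(z) ∝ ln(z/z₀), so V₂/V₁ = ln(z₂/z₀) / ln(z₁/z₀).
ln(65.1/0.0727) = 6.7973, ln(35.0/0.0727) = 6.1768
V₂ = 6.94 × 6.7973/6.1768 = 6.94 × 1.1005 = 7.6373 m/s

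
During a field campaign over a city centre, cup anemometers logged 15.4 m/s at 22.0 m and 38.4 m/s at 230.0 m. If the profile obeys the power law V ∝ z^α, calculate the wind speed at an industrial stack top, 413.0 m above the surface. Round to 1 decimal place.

48.2 m/s

First find α: α = ln(V₂/V₁)/ln(z₂/z₁) = ln(38.4/15.4)/ln(230.0/22.0) = 0.91369/2.34704 = 0.3893
Extrapolate from 230.0 m to 413.0 m: V₃ = 38.4 × (413.0/230.0)^0.3893 = 38.4 × 1.2559 = 48.2279 m/s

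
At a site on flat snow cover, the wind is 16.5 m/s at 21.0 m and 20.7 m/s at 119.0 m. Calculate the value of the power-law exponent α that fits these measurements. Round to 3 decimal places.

Power law: V₂/V₁ = (z₂/z₁)^α ⇒ α = ln(V₂/V₁) / ln(z₂/z₁)
α = ln(20.7/16.5) / ln(119.0/21.0) = ln(1.2545) / ln(5.6667)
  = 0.22677 / 1.73460 = 0.13074

α ≈ 0.131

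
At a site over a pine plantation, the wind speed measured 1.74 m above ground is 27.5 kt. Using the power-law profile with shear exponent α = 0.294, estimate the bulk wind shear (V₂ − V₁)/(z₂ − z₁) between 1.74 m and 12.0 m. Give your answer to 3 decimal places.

Power law: V₂ = V₁ · (z₂/z₁)^α = 27.5 × (6.8966)^0.294 = 48.5166 kt
ΔV/Δz = (48.5166 − 27.5)/(12.0 − 1.74) = 21.0166/10.2600 = 2.04840 kt/m

2.048 kt/m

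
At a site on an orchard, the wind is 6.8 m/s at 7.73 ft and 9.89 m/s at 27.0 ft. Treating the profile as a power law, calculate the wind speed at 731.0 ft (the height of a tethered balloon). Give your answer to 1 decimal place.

26.6 m/s

First find α: α = ln(V₂/V₁)/ln(z₂/z₁) = ln(9.89/6.8)/ln(27.0/7.73) = 0.37460/1.25073 = 0.2995
Extrapolate from 27.0 ft to 731.0 ft: V₃ = 9.89 × (731.0/27.0)^0.2995 = 9.89 × 2.6857 = 26.5617 m/s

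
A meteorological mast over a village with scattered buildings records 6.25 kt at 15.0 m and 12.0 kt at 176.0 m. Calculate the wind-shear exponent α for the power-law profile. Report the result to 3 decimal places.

α ≈ 0.265

Power law: V₂/V₁ = (z₂/z₁)^α ⇒ α = ln(V₂/V₁) / ln(z₂/z₁)
α = ln(12.0/6.25) / ln(176.0/15.0) = ln(1.9200) / ln(11.7333)
  = 0.65233 / 2.46243 = 0.26491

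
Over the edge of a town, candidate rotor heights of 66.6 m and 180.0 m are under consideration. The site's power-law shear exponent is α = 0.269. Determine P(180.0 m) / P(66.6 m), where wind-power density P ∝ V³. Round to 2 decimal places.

2.23

Speed ratio: V_B/V_A = (z_B/z_A)^α = (180.0/66.6)^0.269 = (2.7027)^0.269 = 1.30663
Power-density ratio: P_B/P_A = (V_B/V_A)³ = (1.30663)³ = 2.23080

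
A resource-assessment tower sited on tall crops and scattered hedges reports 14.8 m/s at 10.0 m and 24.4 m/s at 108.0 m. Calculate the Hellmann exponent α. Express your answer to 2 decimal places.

Power law: V₂/V₁ = (z₂/z₁)^α ⇒ α = ln(V₂/V₁) / ln(z₂/z₁)
α = ln(24.4/14.8) / ln(108.0/10.0) = ln(1.6486) / ln(10.8000)
  = 0.49996 / 2.37955 = 0.21011

α ≈ 0.21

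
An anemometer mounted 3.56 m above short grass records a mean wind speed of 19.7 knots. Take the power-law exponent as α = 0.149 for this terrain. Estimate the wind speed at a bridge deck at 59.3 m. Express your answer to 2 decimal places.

29.96 knots

Power-law profile: V₂ = V₁ · (z₂/z₁)^α
V₂ = 19.7 × (59.3/3.56)^0.149 = 19.7 × (16.6573)^0.149
    = 19.7 × 1.5206 = 29.9561 knots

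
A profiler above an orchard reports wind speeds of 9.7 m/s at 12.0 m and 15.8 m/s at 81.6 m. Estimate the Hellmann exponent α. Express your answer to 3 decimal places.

α ≈ 0.255

Power law: V₂/V₁ = (z₂/z₁)^α ⇒ α = ln(V₂/V₁) / ln(z₂/z₁)
α = ln(15.8/9.7) / ln(81.6/12.0) = ln(1.6289) / ln(6.8000)
  = 0.48788 / 1.91692 = 0.25451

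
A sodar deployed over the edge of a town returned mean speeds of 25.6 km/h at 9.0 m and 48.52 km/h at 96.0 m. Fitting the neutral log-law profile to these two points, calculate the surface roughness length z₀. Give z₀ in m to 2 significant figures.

z₀ ≈ 0.64 m

Log law: V(z) ∝ ln(z/z₀). With r = V₁/V₂ = 25.6/48.52 = 0.52762,
r · ln(z₂/z₀) = ln(z₁/z₀) ⇒ ln z₀ = (ln z₁ − r·ln z₂)/(1 − r)
ln z₀ = (2.19722 − 0.52762×4.56435) / 0.47238 = -0.4467
z₀ = exp(-0.4467) = 0.6397 m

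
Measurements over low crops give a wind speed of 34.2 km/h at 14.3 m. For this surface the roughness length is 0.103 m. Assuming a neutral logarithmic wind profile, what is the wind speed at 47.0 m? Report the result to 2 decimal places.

42.45 km/h

Log law: V(z) ∝ ln(z/z₀), so V₂/V₁ = ln(z₂/z₀) / ln(z₁/z₀).
ln(47.0/0.103) = 6.1232, ln(14.3/0.103) = 4.9333
V₂ = 34.2 × 6.1232/4.9333 = 34.2 × 1.2412 = 42.4489 km/h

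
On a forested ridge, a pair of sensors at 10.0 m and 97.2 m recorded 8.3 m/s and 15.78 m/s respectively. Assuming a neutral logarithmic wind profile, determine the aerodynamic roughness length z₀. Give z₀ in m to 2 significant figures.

z₀ ≈ 0.80 m

Log law: V(z) ∝ ln(z/z₀). With r = V₁/V₂ = 8.3/15.78 = 0.52598,
r · ln(z₂/z₀) = ln(z₁/z₀) ⇒ ln z₀ = (ln z₁ − r·ln z₂)/(1 − r)
ln z₀ = (2.30259 − 0.52598×4.57677) / 0.47402 = -0.2209
z₀ = exp(-0.2209) = 0.8018 m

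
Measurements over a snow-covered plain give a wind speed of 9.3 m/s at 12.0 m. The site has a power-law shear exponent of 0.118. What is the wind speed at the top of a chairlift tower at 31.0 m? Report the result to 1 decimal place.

Power-law profile: V₂ = V₁ · (z₂/z₁)^α
V₂ = 9.3 × (31.0/12.0)^0.118 = 9.3 × (2.5833)^0.118
    = 9.3 × 1.1185 = 10.4021 m/s

10.4 m/s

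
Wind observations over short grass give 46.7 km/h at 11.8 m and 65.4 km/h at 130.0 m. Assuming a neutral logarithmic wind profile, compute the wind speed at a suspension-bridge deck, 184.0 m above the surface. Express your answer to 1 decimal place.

Log law: V ∝ ln(z/z₀). From the pair, with r = V₁/V₂ = 0.71407,
ln z₀ = (ln z₁ − r·ln z₂)/(1 − r) = (2.4681 − 0.71407×4.8675)/0.28593 = -3.5241 → z₀ = 0.02948 m
V₃ = V₁ · ln(z₃/z₀)/ln(z₁/z₀) = 46.7 × 8.7390/5.9922 = 68.1075 km/h

68.1 km/h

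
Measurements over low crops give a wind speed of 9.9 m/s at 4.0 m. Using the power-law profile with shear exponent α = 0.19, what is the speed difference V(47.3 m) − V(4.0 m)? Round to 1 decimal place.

5.9 m/s

Power law: V₂ = V₁ · (z₂/z₁)^α = 9.9 × (11.8250)^0.19 = 15.8295 m/s
ΔV = 15.8295 − 9.9 = 5.9295 m/s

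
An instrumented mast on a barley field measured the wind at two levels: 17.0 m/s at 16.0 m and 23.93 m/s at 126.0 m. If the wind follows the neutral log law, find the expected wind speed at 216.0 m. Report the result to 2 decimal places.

Log law: V ∝ ln(z/z₀). From the pair, with r = V₁/V₂ = 0.71041,
ln z₀ = (ln z₁ − r·ln z₂)/(1 − r) = (2.7726 − 0.71041×4.8363)/0.28959 = -2.2899 → z₀ = 0.1013 m
V₃ = V₁ · ln(z₃/z₀)/ln(z₁/z₀) = 17.0 × 7.6651/5.0625 = 25.7400 m/s

25.74 m/s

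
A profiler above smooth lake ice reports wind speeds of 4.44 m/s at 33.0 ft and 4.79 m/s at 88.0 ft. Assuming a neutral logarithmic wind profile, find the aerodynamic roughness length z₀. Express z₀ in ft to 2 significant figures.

z₀ ≈ 0.00013 ft

Log law: V(z) ∝ ln(z/z₀). With r = V₁/V₂ = 4.44/4.79 = 0.92693,
r · ln(z₂/z₀) = ln(z₁/z₀) ⇒ ln z₀ = (ln z₁ − r·ln z₂)/(1 − r)
ln z₀ = (3.49651 − 0.92693×4.47734) / 0.07307 = -8.9460
z₀ = exp(-8.9460) = 0.0001303 ft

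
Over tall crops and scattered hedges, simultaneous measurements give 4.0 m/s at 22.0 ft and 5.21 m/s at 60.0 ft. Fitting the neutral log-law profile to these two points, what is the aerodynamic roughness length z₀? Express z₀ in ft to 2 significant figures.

Log law: V(z) ∝ ln(z/z₀). With r = V₁/V₂ = 4.0/5.21 = 0.76775,
r · ln(z₂/z₀) = ln(z₁/z₀) ⇒ ln z₀ = (ln z₁ − r·ln z₂)/(1 − r)
ln z₀ = (3.09104 − 0.76775×4.09434) / 0.23225 = -0.2257
z₀ = exp(-0.2257) = 0.7980 ft

z₀ ≈ 0.80 ft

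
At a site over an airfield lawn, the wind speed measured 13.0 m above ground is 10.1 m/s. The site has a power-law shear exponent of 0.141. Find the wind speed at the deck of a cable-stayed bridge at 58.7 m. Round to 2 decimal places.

12.49 m/s

Power-law profile: V₂ = V₁ · (z₂/z₁)^α
V₂ = 10.1 × (58.7/13.0)^0.141 = 10.1 × (4.5154)^0.141
    = 10.1 × 1.2368 = 12.4920 m/s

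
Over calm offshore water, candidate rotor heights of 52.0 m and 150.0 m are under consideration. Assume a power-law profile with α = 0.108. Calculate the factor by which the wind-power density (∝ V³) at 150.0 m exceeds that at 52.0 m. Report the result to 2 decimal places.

Speed ratio: V_B/V_A = (z_B/z_A)^α = (150.0/52.0)^0.108 = (2.8846)^0.108 = 1.12122
Power-density ratio: P_B/P_A = (V_B/V_A)³ = (1.12122)³ = 1.40951

1.41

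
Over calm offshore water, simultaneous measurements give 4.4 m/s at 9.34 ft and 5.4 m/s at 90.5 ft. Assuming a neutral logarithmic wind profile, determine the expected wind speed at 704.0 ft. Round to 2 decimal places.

Log law: V ∝ ln(z/z₀). From the pair, with r = V₁/V₂ = 0.81481,
ln z₀ = (ln z₁ − r·ln z₂)/(1 − r) = (2.2343 − 0.81481×4.5053)/0.18519 = -7.7583 → z₀ = 0.0004272 ft
V₃ = V₁ · ln(z₃/z₀)/ln(z₁/z₀) = 4.4 × 14.3151/9.9926 = 6.3033 m/s

6.30 m/s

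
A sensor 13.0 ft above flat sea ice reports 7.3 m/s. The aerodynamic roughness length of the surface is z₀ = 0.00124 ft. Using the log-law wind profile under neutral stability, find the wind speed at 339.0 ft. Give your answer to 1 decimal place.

9.9 m/s

Log law: V(z) ∝ ln(z/z₀), so V₂/V₁ = ln(z₂/z₀) / ln(z₁/z₀).
ln(339.0/0.00124) = 12.5186, ln(13.0/0.00124) = 9.2576
V₂ = 7.3 × 12.5186/9.2576 = 7.3 × 1.3523 = 9.8715 m/s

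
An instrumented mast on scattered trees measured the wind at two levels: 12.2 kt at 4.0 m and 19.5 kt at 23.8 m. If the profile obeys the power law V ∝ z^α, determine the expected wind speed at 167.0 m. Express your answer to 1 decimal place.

First find α: α = ln(V₂/V₁)/ln(z₂/z₁) = ln(19.5/12.2)/ln(23.8/4.0) = 0.46898/1.78339 = 0.2630
Extrapolate from 23.8 m to 167.0 m: V₃ = 19.5 × (167.0/23.8)^0.2630 = 19.5 × 1.6692 = 32.5495 kt

32.5 kt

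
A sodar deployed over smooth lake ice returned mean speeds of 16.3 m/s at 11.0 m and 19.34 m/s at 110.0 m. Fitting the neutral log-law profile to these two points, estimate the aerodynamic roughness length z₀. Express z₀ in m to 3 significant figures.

z₀ ≈ 0.0000478 m

Log law: V(z) ∝ ln(z/z₀). With r = V₁/V₂ = 16.3/19.34 = 0.84281,
r · ln(z₂/z₀) = ln(z₁/z₀) ⇒ ln z₀ = (ln z₁ − r·ln z₂)/(1 − r)
ln z₀ = (2.39790 − 0.84281×4.70048) / 0.15719 = -9.9482
z₀ = exp(-9.9482) = 0.00004781 m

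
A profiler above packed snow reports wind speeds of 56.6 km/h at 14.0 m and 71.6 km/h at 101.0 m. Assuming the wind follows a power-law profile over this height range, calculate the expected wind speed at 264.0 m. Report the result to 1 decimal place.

First find α: α = ln(V₂/V₁)/ln(z₂/z₁) = ln(71.6/56.6)/ln(101.0/14.0) = 0.23509/1.97606 = 0.1190
Extrapolate from 101.0 m to 264.0 m: V₃ = 71.6 × (264.0/101.0)^0.1190 = 71.6 × 1.1211 = 80.2705 km/h

80.3 km/h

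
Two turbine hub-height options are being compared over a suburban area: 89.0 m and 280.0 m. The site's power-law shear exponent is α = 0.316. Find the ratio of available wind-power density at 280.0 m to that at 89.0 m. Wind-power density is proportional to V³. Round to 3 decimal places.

2.964

Speed ratio: V_B/V_A = (z_B/z_A)^α = (280.0/89.0)^0.316 = (3.1461)^0.316 = 1.43646
Power-density ratio: P_B/P_A = (V_B/V_A)³ = (1.43646)³ = 2.96404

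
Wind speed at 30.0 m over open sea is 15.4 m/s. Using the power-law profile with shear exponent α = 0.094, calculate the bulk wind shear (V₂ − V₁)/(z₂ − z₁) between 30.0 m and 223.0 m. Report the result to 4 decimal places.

Power law: V₂ = V₁ · (z₂/z₁)^α = 15.4 × (7.4333)^0.094 = 18.5957 m/s
ΔV/Δz = (18.5957 − 15.4)/(223.0 − 30.0) = 3.1957/193.0000 = 0.01656 m/s/m

0.0166 m/s/m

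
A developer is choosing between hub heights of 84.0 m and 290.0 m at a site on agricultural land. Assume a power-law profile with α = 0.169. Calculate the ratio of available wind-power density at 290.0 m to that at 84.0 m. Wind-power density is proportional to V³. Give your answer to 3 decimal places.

Speed ratio: V_B/V_A = (z_B/z_A)^α = (290.0/84.0)^0.169 = (3.4524)^0.169 = 1.23294
Power-density ratio: P_B/P_A = (V_B/V_A)³ = (1.23294)³ = 1.87424

1.874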